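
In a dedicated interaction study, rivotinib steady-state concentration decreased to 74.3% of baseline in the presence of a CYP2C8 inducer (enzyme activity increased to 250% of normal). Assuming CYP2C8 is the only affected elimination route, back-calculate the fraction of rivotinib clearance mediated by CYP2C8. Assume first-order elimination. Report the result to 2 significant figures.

CL'/CL = 1 / 0.743 = 1.346
2.5·fm + (1 − fm) = 1.346
fm = (1.346 − 1) / (2.5 − 1) = 0.23

0.23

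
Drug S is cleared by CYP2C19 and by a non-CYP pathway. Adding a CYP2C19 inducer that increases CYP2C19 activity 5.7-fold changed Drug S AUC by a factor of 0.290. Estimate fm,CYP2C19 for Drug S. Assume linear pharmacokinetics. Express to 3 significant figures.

0.521

CL'/CL = 1 / 0.290 = 3.448
5.7·fm + (1 − fm) = 3.448
fm = (3.448 − 1) / (5.7 − 1) = 0.521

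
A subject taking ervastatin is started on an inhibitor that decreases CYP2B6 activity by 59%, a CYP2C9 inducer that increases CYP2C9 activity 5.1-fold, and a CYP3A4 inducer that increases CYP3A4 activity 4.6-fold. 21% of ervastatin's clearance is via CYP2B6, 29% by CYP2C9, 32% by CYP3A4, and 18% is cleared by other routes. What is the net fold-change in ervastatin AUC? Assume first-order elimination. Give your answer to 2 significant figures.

The CYP2B6 pathway (21% of clearance) drops to 0.41× activity: 0.21 × 0.41 = 0.0861.
The CYP2C9 pathway (29% of clearance) rises to 5.1× activity: 0.29 × 5.1 = 1.479.
The CYP3A4 pathway (32% of clearance) increases to 4.6× activity: 0.32 × 4.6 = 1.472.
Non-CYP routes (18%) are unchanged.
New clearance relative to baseline: 0.0861 + 1.479 + 1.472 + 0.18 = 3.2171.
Net AUC ratio = 1 / 3.2171 = 0.31.

0.31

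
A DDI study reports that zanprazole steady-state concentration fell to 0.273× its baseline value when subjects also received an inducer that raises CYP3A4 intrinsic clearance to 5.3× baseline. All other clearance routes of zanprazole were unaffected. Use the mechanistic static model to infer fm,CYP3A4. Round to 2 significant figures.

Let x = fm,CYP3A4. Because steady-state concentration ∝ 1/CL, relative clearance rose to 1/0.273 = 3.663.
Only the CYP3A4 route changed, so 3.663 = x·5.3 + (1 − x), giving x = 0.62.

0.62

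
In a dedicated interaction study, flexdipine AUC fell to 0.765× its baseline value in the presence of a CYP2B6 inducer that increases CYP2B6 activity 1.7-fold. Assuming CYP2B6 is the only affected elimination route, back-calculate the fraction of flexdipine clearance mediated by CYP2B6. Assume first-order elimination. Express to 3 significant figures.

Let x = fm,CYP2B6. Because AUC ∝ 1/CL, relative clearance rose to 1/0.765 = 1.307.
Only the CYP2B6 route changed, so 1.307 = x·1.7 + (1 − x), giving x = 0.439.

0.439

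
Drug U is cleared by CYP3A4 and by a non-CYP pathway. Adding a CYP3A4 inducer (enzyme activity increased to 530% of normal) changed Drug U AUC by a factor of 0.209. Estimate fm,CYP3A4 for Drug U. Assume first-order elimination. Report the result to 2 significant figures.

0.88

Write x for the fraction cleared via CYP3A4. The observed AUC change means clearance rose to 1/0.209 = 4.785 of baseline.
Setting x·5.3 + (1 − x) = 4.785 and solving: x = (4.785 − 1)/(5.3 − 1) = 0.88.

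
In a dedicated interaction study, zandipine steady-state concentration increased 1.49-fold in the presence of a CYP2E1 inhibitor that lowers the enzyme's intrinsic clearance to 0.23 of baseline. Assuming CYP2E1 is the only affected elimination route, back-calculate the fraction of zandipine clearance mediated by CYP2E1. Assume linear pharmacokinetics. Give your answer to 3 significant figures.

0.427

Let fm be the CYP2E1 fraction. New clearance relative to baseline = fm × 0.23 + (1 − fm).
Steady-state concentration ratio = 1 / (new CL fraction), so new CL fraction = 1 / 1.49 = 0.6711.
fm × 0.23 + 1 − fm = 0.6711  ⇒  fm × (0.23 − 1) = −0.3289  ⇒  fm = 0.427.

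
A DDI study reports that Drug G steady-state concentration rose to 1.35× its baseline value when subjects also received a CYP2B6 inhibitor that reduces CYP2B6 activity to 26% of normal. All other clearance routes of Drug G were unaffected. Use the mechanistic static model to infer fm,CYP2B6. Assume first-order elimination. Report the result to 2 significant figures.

0.35

Let x = fm,CYP2B6. Because steady-state concentration ∝ 1/CL, relative clearance fell to 1/1.35 = 0.7407.
Setting x·0.26 + (1 − x) = 0.7407 and solving: x = (0.7407 − 1)/(0.26 − 1) = 0.35.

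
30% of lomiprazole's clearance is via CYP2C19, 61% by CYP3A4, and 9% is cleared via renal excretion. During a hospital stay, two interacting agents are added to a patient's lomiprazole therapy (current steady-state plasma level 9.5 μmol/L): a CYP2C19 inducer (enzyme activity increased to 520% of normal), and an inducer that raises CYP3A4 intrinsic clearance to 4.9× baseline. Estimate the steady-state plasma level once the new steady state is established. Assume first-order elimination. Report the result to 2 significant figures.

CYP2C19: 0.3 × 5.2 = 1.56
CYP3A4: 0.61 × 4.9 = 2.989
Other: 0.09 (unchanged)
Relative clearance = 1.56 + 2.989 + 0.09 = 4.639.
New steady-state plasma level = 9.5 / 4.639 = 2.0 μmol/L (concentration scales inversely with clearance).

2.0 μmol/L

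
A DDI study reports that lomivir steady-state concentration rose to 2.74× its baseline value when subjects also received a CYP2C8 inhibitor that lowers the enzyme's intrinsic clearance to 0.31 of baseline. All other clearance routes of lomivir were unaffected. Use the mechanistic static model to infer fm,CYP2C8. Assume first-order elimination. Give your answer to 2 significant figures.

CL'/CL = 1 / 2.74 = 0.365
0.31·fm + (1 − fm) = 0.365
fm = (0.365 − 1) / (0.31 − 1) = 0.92

0.92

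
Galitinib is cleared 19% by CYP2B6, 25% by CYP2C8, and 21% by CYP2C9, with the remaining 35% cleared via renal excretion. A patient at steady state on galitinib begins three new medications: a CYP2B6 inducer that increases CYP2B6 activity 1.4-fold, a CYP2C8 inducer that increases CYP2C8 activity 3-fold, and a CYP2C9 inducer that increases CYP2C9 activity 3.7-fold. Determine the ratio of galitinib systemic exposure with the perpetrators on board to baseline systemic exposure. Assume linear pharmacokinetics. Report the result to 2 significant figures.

CYP2B6: 0.19 × 1.4 = 0.266
CYP2C8: 0.25 × 3 = 0.75
CYP2C9: 0.21 × 3.7 = 0.777
Other: 0.35 (unchanged)
New clearance relative to baseline: 0.266 + 0.75 + 0.777 + 0.35 = 2.143.
Systemic exposure ∝ 1/CL: fold-change = 1 / 2.143 = 0.47.

0.47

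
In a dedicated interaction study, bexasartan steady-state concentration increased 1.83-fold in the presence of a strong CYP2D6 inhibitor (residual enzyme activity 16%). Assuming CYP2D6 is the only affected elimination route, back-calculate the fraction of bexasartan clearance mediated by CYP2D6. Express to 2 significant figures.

CL'/CL = 1 / 1.83 = 0.5464
0.16·fm + (1 − fm) = 0.5464
fm = (0.5464 − 1) / (0.16 − 1) = 0.54

0.54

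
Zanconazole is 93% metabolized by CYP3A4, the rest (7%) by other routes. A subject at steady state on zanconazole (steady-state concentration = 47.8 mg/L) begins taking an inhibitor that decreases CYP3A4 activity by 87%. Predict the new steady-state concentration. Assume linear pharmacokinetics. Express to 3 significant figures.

The CYP3A4 pathway (93% of clearance) falls to 0.13× activity: 0.93 × 0.13 = 0.1209.
Non-CYP routes (7%) are unchanged.
New clearance relative to baseline: 0.1209 + 0.07 = 0.1909.
New steady-state concentration = baseline ÷ relative clearance = 47.8 / 0.1909 = 250 mg/L.

250 mg/L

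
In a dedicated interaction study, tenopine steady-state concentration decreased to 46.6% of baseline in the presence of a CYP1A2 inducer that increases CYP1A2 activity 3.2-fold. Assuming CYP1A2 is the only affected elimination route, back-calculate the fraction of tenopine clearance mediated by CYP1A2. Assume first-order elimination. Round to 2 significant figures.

0.52

CL'/CL = 1 / 0.466 = 2.146
3.2·fm + (1 − fm) = 2.146
fm = (2.146 − 1) / (3.2 − 1) = 0.52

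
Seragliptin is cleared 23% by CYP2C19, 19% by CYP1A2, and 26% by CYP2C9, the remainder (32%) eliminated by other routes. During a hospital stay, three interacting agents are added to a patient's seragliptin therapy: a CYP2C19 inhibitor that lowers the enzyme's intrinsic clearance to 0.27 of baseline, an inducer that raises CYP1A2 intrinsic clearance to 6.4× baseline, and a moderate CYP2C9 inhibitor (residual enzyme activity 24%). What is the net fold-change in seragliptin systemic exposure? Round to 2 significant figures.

0.60

CYP2C19: 0.23 × 0.27 = 0.0621
CYP1A2: 0.19 × 6.4 = 1.216
CYP2C9: 0.26 × 0.24 = 0.0624
Other: 0.32 (unchanged)
Relative clearance = 0.0621 + 1.216 + 0.0624 + 0.32 = 1.6605.
Net systemic exposure ratio = 1 / 1.6605 = 0.60.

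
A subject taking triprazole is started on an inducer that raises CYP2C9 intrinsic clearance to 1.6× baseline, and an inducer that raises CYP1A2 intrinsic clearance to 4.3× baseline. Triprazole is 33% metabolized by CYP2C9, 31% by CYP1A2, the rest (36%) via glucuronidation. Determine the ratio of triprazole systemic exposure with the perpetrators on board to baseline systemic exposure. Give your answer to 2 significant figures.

0.45

The CYP2C9 pathway (33% of clearance) is boosted to 1.6× activity: 0.33 × 1.6 = 0.528.
The CYP1A2 pathway (31% of clearance) is boosted to 4.3× activity: 0.31 × 4.3 = 1.333.
Non-CYP routes (36%) are unchanged.
CL_new/CL_old = 0.528 + 1.333 + 0.36 = 2.221.
Systemic exposure ∝ 1/CL: fold-change = 1 / 2.221 = 0.45.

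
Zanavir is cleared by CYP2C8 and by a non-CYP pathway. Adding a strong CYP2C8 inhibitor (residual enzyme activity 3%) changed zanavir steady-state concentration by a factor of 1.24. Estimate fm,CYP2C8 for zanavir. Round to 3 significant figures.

0.200

CL'/CL = 1 / 1.24 = 0.8065
0.03·fm + (1 − fm) = 0.8065
fm = (0.8065 − 1) / (0.03 − 1) = 0.200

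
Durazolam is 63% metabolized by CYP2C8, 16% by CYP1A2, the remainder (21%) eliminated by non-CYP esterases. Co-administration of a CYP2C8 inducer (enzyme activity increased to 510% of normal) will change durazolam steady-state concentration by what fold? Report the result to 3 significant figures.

The CYP2C8 pathway (63% of clearance) rises to 5.1× activity: 0.63 × 5.1 = 3.213.
CYP1A2 (16%) and the residual 21% are unaffected.
Relative clearance = 3.213 + 0.16 + 0.21 = 3.583.
Steady-state concentration is inversely proportional to clearance, so the fold-change is 1 / 3.583 = 0.279.

0.279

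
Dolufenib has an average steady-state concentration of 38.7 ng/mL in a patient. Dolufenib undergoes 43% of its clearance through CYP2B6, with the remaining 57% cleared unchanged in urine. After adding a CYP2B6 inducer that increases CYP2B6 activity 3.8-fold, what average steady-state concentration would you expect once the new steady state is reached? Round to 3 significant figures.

17.6 ng/mL

The CYP2B6 pathway (43% of clearance) increases to 3.8× activity: 0.43 × 3.8 = 1.634.
The remaining 57% of clearance is unaffected.
CL_new/CL_old = 1.634 + 0.57 = 2.204.
New average steady-state concentration = baseline ÷ relative clearance = 38.7 / 2.204 = 17.6 ng/mL.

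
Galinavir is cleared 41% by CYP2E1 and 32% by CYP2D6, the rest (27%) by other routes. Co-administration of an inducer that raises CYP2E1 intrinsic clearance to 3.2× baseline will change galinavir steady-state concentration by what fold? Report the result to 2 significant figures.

CYP2E1: 0.41 × 3.2 = 1.312
CYP2D6: 0.32 (unchanged)
Other: 0.27 (unchanged)
CL_new/CL_old = 1.312 + 0.32 + 0.27 = 1.902.
Since steady-state concentration ∝ 1/CL, the ratio is 1 / 1.902 = 0.53.

0.53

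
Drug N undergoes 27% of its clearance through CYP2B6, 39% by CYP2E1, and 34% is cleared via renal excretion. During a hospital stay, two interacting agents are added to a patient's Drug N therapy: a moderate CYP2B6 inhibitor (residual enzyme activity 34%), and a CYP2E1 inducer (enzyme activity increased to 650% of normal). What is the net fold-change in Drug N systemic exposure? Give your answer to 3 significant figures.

0.337

The CYP2B6 pathway (27% of clearance) is reduced to 0.34× activity: 0.27 × 0.34 = 0.0918.
The CYP2E1 pathway (39% of clearance) is boosted to 6.5× activity: 0.39 × 6.5 = 2.535.
Non-CYP routes (34%) are unchanged.
CL_new/CL_old = 0.0918 + 2.535 + 0.34 = 2.9668.
Systemic exposure ∝ 1/CL: fold-change = 1 / 2.9668 = 0.337.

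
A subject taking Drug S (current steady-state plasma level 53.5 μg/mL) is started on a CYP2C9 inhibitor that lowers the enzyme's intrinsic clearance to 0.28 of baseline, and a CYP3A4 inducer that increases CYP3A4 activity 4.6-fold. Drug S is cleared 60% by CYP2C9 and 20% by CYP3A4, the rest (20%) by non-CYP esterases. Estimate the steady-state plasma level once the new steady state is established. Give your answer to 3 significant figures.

41.5 μg/mL

The CYP2C9 pathway (60% of clearance) drops to 0.28× activity: 0.6 × 0.28 = 0.168.
The CYP3A4 pathway (20% of clearance) increases to 4.6× activity: 0.2 × 4.6 = 0.92.
The remaining 20% of clearance is unaffected.
CL_new/CL_old = 0.168 + 0.92 + 0.2 = 1.288.
Steady-state plasma level ∝ 1/CL: new value = 53.5 / 1.288 = 41.5 μg/mL.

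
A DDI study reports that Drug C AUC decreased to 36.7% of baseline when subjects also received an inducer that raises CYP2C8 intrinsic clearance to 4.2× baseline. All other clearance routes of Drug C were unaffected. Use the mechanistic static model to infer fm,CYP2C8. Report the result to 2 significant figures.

0.54

CL'/CL = 1 / 0.367 = 2.725
4.2·fm + (1 − fm) = 2.725
fm = (2.725 − 1) / (4.2 − 1) = 0.54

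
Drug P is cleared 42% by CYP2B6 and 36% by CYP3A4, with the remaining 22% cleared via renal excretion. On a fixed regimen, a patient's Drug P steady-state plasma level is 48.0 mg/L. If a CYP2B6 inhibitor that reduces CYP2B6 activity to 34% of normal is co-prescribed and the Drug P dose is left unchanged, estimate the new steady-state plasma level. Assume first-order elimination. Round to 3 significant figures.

The CYP2B6 pathway (42% of clearance) drops to 0.34× activity: 0.42 × 0.34 = 0.1428.
CYP3A4 (36%) and the residual 22% are unaffected.
Relative clearance = 0.1428 + 0.36 + 0.22 = 0.7228.
With dosing unchanged, steady-state plasma level scales as 1/CL: 48.0 / 0.7228 = 66.4 mg/L.

66.4 mg/L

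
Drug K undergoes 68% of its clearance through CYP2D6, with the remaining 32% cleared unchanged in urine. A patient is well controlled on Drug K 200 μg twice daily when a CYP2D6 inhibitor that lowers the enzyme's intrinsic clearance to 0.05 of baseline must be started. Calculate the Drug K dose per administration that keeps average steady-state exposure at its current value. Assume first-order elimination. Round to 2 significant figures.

The CYP2D6 pathway (68% of clearance) is reduced to 0.05× activity: 0.68 × 0.05 = 0.034.
Non-CYP routes (32%) are unchanged.
New clearance relative to baseline: 0.034 + 0.32 = 0.354.
To maintain the same steady-state level, dose must scale with clearance: new dose = 200 × 0.354 = 71 μg.

71 μg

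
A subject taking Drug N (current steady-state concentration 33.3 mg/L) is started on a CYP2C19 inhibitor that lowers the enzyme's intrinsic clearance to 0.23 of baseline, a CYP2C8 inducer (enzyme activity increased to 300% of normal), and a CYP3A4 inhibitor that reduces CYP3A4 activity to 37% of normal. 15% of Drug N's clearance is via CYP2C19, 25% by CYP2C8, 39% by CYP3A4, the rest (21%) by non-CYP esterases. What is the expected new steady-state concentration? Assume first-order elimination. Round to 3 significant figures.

The CYP2C19 pathway (15% of clearance) is reduced to 0.23× activity: 0.15 × 0.23 = 0.0345.
The CYP2C8 pathway (25% of clearance) is boosted to 3× activity: 0.25 × 3 = 0.75.
The CYP3A4 pathway (39% of clearance) falls to 0.37× activity: 0.39 × 0.37 = 0.1443.
Non-CYP routes (21%) are unchanged.
CL_new/CL_old = 0.0345 + 0.75 + 0.1443 + 0.21 = 1.1388.
Dividing the baseline by the relative clearance: 33.3 / 1.1388 = 29.2 mg/L.

29.2 mg/L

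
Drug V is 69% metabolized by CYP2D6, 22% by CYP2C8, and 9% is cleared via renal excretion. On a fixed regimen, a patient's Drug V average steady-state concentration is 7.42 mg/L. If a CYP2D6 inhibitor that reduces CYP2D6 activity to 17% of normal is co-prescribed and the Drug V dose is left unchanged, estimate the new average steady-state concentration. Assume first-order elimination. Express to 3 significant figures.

The CYP2D6 pathway (69% of clearance) drops to 0.17× activity: 0.69 × 0.17 = 0.1173.
CYP2C8 (22%) and the residual 9% are unaffected.
CL_new/CL_old = 0.1173 + 0.22 + 0.09 = 0.4273.
Average steady-state concentration ∝ 1/CL, so new value = 7.42 / 0.4273 = 17.4 mg/L.

17.4 mg/L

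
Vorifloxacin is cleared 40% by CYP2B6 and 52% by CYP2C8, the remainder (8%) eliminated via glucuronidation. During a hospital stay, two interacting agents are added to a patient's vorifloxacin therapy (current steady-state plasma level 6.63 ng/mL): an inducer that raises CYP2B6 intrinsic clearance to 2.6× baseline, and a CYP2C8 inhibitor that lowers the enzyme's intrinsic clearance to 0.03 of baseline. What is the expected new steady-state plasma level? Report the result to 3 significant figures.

5.84 ng/mL

The CYP2B6 pathway (40% of clearance) is boosted to 2.6× activity: 0.4 × 2.6 = 1.04.
The CYP2C8 pathway (52% of clearance) drops to 0.03× activity: 0.52 × 0.03 = 0.0156.
Non-CYP routes (8%) are unchanged.
Relative clearance = 1.04 + 0.0156 + 0.08 = 1.1356.
New steady-state plasma level = 6.63 / 1.1356 = 5.84 ng/mL (concentration scales inversely with clearance).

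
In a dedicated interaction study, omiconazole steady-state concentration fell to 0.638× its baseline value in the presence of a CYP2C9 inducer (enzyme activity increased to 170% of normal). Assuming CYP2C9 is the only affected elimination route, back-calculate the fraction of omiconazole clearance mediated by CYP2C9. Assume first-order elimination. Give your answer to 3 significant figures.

Write x for the fraction cleared via CYP2C9. The observed steady-state concentration change means clearance rose to 1/0.638 = 1.567 of baseline.
Only the CYP2C9 route changed, so 1.567 = x·1.7 + (1 − x), giving x = 0.811.

0.811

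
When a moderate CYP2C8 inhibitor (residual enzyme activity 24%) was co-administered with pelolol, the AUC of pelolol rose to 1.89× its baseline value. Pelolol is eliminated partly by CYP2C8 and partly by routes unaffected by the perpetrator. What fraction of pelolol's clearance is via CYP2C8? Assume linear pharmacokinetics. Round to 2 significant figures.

0.62

Write x for the fraction cleared via CYP2C8. The observed AUC change means clearance fell to 1/1.89 = 0.5291 of baseline.
Setting x·0.24 + (1 − x) = 0.5291 and solving: x = (0.5291 − 1)/(0.24 − 1) = 0.62.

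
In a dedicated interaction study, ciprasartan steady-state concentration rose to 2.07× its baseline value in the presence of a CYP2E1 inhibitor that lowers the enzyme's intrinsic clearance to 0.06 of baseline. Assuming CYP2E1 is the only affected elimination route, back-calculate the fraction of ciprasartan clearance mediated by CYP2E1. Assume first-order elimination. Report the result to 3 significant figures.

CL'/CL = 1 / 2.07 = 0.4831
0.06·fm + (1 − fm) = 0.4831
fm = (0.4831 − 1) / (0.06 − 1) = 0.550

0.550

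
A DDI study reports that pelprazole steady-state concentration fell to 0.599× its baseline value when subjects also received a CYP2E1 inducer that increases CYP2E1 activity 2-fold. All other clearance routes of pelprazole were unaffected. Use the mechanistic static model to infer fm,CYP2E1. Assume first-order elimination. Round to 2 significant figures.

CL'/CL = 1 / 0.599 = 1.669
2·fm + (1 − fm) = 1.669
fm = (1.669 − 1) / (2 − 1) = 0.67

0.67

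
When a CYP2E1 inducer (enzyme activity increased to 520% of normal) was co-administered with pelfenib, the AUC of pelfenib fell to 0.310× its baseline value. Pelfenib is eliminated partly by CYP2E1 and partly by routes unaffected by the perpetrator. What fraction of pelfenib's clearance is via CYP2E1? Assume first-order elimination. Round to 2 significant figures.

Let x = fm,CYP2E1. Because AUC ∝ 1/CL, relative clearance rose to 1/0.310 = 3.226.
Only the CYP2E1 route changed, so 3.226 = x·5.2 + (1 − x), giving x = 0.53.

0.53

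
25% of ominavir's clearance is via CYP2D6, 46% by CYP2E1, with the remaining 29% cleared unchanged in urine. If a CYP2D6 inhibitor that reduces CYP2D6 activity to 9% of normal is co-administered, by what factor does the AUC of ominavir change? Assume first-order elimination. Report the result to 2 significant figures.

1.3

The CYP2D6 pathway (25% of clearance) falls to 0.09× activity: 0.25 × 0.09 = 0.0225.
CYP2E1 (46%) and the residual 29% are unaffected.
Relative clearance = 0.0225 + 0.46 + 0.29 = 0.7725.
AUC ratio = CL_old/CL_new = 1 / 0.7725 = 1.3.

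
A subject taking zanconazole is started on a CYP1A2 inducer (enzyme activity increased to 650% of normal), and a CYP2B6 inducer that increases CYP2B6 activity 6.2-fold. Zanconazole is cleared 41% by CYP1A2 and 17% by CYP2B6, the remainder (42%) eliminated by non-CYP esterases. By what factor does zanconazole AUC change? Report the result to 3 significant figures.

CYP1A2: 0.41 × 6.5 = 2.665
CYP2B6: 0.17 × 6.2 = 1.054
Other: 0.42 (unchanged)
Relative clearance = 2.665 + 1.054 + 0.42 = 4.139.
Net AUC ratio = 1 / 4.139 = 0.242.

0.242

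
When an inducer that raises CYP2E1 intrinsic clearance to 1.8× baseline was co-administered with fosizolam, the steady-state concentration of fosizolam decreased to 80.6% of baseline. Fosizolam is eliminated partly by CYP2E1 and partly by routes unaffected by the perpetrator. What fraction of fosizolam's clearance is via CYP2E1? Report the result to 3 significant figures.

0.301

Write x for the fraction cleared via CYP2E1. The observed steady-state concentration change means clearance rose to 1/0.806 = 1.241 of baseline.
Only the CYP2E1 route changed, so 1.241 = x·1.8 + (1 − x), giving x = 0.301.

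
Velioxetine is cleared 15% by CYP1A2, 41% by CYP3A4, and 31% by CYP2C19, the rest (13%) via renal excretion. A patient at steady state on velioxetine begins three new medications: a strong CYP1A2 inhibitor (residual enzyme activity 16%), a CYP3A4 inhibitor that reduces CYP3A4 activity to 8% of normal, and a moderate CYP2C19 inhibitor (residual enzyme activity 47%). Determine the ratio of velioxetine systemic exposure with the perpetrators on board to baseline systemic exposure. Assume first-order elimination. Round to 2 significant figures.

3.0

CYP1A2: 0.15 × 0.16 = 0.024
CYP3A4: 0.41 × 0.08 = 0.0328
CYP2C19: 0.31 × 0.47 = 0.1457
Other: 0.13 (unchanged)
New clearance relative to baseline: 0.024 + 0.0328 + 0.1457 + 0.13 = 0.3325.
Net systemic exposure ratio = 1 / 0.3325 = 3.0.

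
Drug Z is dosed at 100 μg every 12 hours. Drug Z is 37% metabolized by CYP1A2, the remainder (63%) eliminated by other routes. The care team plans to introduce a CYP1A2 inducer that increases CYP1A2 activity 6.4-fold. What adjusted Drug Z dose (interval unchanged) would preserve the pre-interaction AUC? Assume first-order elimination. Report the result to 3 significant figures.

300 μg

The CYP1A2 pathway (37% of clearance) increases to 6.4× activity: 0.37 × 6.4 = 2.368.
Non-CYP routes (63%) are unchanged.
New clearance relative to baseline: 2.368 + 0.63 = 2.998.
Exposure is unchanged when dose changes in proportion to clearance. New dose = 100 μg × 2.998 = 300 μg.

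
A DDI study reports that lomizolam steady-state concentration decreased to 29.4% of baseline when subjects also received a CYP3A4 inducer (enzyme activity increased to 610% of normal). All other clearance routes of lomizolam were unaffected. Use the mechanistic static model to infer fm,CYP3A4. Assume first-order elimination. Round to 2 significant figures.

0.47

Write x for the fraction cleared via CYP3A4. The observed steady-state concentration change means clearance rose to 1/0.294 = 3.401 of baseline.
Only the CYP3A4 route changed, so 3.401 = x·6.1 + (1 − x), giving x = 0.47.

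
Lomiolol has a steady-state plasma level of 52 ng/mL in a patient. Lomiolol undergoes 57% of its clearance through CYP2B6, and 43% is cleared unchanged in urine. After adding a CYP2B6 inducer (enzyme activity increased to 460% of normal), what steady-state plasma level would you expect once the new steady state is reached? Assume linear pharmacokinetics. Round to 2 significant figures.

17 ng/mL

CYP2B6: 0.57 × 4.6 = 2.622
Other: 0.43 (unchanged)
CL_new/CL_old = 2.622 + 0.43 = 3.052.
New steady-state plasma level = baseline ÷ relative clearance = 52 / 3.052 = 17 ng/mL.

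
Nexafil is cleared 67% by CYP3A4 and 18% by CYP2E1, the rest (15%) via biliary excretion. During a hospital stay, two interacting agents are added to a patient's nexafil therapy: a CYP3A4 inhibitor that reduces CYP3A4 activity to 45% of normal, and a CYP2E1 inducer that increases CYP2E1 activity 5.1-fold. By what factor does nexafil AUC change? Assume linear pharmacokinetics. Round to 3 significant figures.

0.730

The CYP3A4 pathway (67% of clearance) is reduced to 0.45× activity: 0.67 × 0.45 = 0.3015.
The CYP2E1 pathway (18% of clearance) is boosted to 5.1× activity: 0.18 × 5.1 = 0.918.
The remaining 15% of clearance is unaffected.
New clearance relative to baseline: 0.3015 + 0.918 + 0.15 = 1.3695.
Because AUC varies inversely with clearance, the combined effect is 1 / 1.3695 = 0.730.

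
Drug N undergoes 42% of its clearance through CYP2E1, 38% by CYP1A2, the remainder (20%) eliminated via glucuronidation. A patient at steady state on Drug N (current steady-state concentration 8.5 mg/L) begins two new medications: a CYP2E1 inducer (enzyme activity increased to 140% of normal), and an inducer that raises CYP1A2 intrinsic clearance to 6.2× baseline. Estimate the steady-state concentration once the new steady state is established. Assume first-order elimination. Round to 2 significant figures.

The CYP2E1 pathway (42% of clearance) is boosted to 1.4× activity: 0.42 × 1.4 = 0.588.
The CYP1A2 pathway (38% of clearance) is boosted to 6.2× activity: 0.38 × 6.2 = 2.356.
The remaining 20% of clearance is unaffected.
Relative clearance = 0.588 + 2.356 + 0.2 = 3.144.
Steady-state concentration ∝ 1/CL: new value = 8.5 / 3.144 = 2.7 mg/L.

2.7 mg/L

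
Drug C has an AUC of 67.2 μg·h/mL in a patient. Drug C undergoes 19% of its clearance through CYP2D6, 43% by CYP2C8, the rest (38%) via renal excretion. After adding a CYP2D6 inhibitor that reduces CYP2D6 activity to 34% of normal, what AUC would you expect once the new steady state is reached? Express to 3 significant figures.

76.8 μg·h/mL

The CYP2D6 pathway (19% of clearance) is reduced to 0.34× activity: 0.19 × 0.34 = 0.0646.
CYP2C8 (43%) and the residual 38% are unaffected.
New clearance relative to baseline: 0.0646 + 0.43 + 0.38 = 0.8746.
New AUC = baseline ÷ relative clearance = 67.2 / 0.8746 = 76.8 μg·h/mL.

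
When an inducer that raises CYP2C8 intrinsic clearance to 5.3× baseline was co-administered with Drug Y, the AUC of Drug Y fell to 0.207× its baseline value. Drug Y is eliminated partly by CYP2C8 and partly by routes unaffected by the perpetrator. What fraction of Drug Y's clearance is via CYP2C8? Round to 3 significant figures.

CL'/CL = 1 / 0.207 = 4.831
5.3·fm + (1 − fm) = 4.831
fm = (4.831 − 1) / (5.3 − 1) = 0.891

0.891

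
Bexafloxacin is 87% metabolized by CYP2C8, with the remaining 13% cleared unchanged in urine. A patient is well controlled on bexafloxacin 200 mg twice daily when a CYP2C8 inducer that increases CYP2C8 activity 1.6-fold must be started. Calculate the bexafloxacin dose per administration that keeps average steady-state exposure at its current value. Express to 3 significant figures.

The CYP2C8 pathway (87% of clearance) increases to 1.6× activity: 0.87 × 1.6 = 1.392.
Non-CYP routes (13%) are unchanged.
Relative clearance = 1.392 + 0.13 = 1.522.
To maintain the same steady-state level, dose must scale with clearance: new dose = 200 × 1.522 = 304 mg.

304 mg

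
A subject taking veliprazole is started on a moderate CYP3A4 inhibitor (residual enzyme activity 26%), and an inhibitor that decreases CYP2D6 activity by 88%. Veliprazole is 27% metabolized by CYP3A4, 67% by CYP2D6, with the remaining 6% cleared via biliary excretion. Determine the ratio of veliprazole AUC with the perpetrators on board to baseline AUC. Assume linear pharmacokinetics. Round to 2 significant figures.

4.7

The CYP3A4 pathway (27% of clearance) falls to 0.26× activity: 0.27 × 0.26 = 0.0702.
The CYP2D6 pathway (67% of clearance) falls to 0.12× activity: 0.67 × 0.12 = 0.0804.
Non-CYP routes (6%) are unchanged.
CL_new/CL_old = 0.0702 + 0.0804 + 0.06 = 0.2106.
Net AUC ratio = 1 / 0.2106 = 4.7.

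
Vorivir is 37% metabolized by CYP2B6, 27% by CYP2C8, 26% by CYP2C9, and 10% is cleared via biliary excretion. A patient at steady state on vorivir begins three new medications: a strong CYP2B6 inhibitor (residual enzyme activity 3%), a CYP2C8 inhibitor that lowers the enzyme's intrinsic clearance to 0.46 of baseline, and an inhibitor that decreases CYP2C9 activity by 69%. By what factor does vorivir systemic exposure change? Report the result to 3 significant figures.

The CYP2B6 pathway (37% of clearance) is reduced to 0.03× activity: 0.37 × 0.03 = 0.0111.
The CYP2C8 pathway (27% of clearance) drops to 0.46× activity: 0.27 × 0.46 = 0.1242.
The CYP2C9 pathway (26% of clearance) is reduced to 0.31× activity: 0.26 × 0.31 = 0.0806.
Non-CYP routes (10%) are unchanged.
New clearance relative to baseline: 0.0111 + 0.1242 + 0.0806 + 0.1 = 0.3159.
Net systemic exposure ratio = 1 / 0.3159 = 3.17.

3.17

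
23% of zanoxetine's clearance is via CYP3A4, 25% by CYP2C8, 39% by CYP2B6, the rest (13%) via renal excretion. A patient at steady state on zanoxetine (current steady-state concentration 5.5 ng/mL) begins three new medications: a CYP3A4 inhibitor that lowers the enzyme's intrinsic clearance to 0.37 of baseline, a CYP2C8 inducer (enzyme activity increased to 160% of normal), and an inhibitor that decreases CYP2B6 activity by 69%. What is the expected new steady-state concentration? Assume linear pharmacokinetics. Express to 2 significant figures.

7.5 ng/mL

CYP3A4: 0.23 × 0.37 = 0.0851
CYP2C8: 0.25 × 1.6 = 0.4
CYP2B6: 0.39 × 0.31 = 0.1209
Other: 0.13 (unchanged)
New clearance relative to baseline: 0.0851 + 0.4 + 0.1209 + 0.13 = 0.736.
New steady-state concentration = 5.5 / 0.736 = 7.5 ng/mL (concentration scales inversely with clearance).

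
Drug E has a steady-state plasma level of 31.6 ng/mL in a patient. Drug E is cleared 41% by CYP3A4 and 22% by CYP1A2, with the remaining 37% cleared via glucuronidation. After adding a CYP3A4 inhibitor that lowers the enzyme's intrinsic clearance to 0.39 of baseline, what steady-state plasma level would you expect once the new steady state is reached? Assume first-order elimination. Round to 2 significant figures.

CYP3A4: 0.41 × 0.39 = 0.1599
CYP1A2: 0.22 (unchanged)
Other: 0.37 (unchanged)
CL_new/CL_old = 0.1599 + 0.22 + 0.37 = 0.7499.
Steady-state plasma level ∝ 1/CL, so new value = 31.6 / 0.7499 = 42 ng/mL.

42 ng/mL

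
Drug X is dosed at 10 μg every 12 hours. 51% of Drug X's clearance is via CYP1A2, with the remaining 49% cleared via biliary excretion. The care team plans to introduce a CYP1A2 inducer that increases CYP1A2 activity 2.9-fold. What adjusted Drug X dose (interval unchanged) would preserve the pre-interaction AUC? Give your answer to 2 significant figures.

The CYP1A2 pathway (51% of clearance) increases to 2.9× activity: 0.51 × 2.9 = 1.479.
Non-CYP routes (49%) are unchanged.
New clearance relative to baseline: 1.479 + 0.49 = 1.969.
To maintain the same steady-state level, dose must scale with clearance: new dose = 10 × 1.969 = 20 μg.

20 μg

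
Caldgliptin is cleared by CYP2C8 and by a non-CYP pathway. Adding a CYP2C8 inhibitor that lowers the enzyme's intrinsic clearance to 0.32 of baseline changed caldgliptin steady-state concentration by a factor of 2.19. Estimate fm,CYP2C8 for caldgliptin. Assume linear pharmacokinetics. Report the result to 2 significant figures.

0.80

CL'/CL = 1 / 2.19 = 0.4566
0.32·fm + (1 − fm) = 0.4566
fm = (0.4566 − 1) / (0.32 − 1) = 0.80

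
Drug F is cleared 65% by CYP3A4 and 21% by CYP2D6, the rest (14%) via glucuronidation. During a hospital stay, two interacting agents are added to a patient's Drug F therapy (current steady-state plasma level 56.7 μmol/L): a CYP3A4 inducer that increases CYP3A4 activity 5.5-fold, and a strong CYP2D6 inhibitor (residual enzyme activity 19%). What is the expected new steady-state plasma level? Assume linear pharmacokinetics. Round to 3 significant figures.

15.1 μmol/L

The CYP3A4 pathway (65% of clearance) increases to 5.5× activity: 0.65 × 5.5 = 3.575.
The CYP2D6 pathway (21% of clearance) falls to 0.19× activity: 0.21 × 0.19 = 0.0399.
Non-CYP routes (14%) are unchanged.
CL_new/CL_old = 3.575 + 0.0399 + 0.14 = 3.7549.
Steady-state plasma level ∝ 1/CL: new value = 56.7 / 3.7549 = 15.1 μmol/L.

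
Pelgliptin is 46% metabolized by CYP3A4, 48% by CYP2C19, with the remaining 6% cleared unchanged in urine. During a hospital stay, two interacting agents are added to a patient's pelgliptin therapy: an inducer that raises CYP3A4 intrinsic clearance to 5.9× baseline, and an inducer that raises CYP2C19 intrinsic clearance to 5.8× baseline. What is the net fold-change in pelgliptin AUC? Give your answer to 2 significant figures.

0.18

The CYP3A4 pathway (46% of clearance) rises to 5.9× activity: 0.46 × 5.9 = 2.714.
The CYP2C19 pathway (48% of clearance) increases to 5.8× activity: 0.48 × 5.8 = 2.784.
Non-CYP routes (6%) are unchanged.
Relative clearance = 2.714 + 2.784 + 0.06 = 5.558.
AUC ∝ 1/CL: fold-change = 1 / 5.558 = 0.18.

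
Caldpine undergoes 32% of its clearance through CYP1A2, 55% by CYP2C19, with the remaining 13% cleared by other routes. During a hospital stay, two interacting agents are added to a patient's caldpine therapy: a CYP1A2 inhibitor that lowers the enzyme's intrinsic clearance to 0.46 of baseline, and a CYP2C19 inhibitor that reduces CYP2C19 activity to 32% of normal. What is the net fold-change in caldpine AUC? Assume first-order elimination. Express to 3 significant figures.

The CYP1A2 pathway (32% of clearance) falls to 0.46× activity: 0.32 × 0.46 = 0.1472.
The CYP2C19 pathway (55% of clearance) falls to 0.32× activity: 0.55 × 0.32 = 0.176.
Non-CYP routes (13%) are unchanged.
CL_new/CL_old = 0.1472 + 0.176 + 0.13 = 0.4532.
Net AUC ratio = 1 / 0.4532 = 2.21.

2.21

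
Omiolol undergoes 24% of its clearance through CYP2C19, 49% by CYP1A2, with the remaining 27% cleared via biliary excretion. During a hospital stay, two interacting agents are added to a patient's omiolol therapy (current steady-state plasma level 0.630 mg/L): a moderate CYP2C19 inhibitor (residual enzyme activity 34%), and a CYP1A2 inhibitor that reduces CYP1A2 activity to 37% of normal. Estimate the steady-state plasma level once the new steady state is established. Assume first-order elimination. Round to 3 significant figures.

1.18 mg/L

The CYP2C19 pathway (24% of clearance) is reduced to 0.34× activity: 0.24 × 0.34 = 0.0816.
The CYP1A2 pathway (49% of clearance) is reduced to 0.37× activity: 0.49 × 0.37 = 0.1813.
Non-CYP routes (27%) are unchanged.
CL_new/CL_old = 0.0816 + 0.1813 + 0.27 = 0.5329.
Dividing the baseline by the relative clearance: 0.630 / 0.5329 = 1.18 mg/L.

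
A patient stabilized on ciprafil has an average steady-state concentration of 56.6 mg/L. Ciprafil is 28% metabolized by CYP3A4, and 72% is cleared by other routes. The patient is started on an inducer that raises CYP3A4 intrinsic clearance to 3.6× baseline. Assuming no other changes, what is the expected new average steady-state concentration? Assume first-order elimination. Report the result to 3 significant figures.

32.8 mg/L

CYP3A4: 0.28 × 3.6 = 1.008
Other: 0.72 (unchanged)
CL_new/CL_old = 1.008 + 0.72 = 1.728.
Average steady-state concentration ∝ 1/CL, so new value = 56.6 / 1.728 = 32.8 mg/L.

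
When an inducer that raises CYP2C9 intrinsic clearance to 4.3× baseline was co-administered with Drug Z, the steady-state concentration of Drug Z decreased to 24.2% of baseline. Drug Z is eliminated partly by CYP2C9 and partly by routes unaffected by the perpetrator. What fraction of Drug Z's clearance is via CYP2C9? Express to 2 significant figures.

Let fm be the CYP2C9 fraction. New clearance relative to baseline = fm × 4.3 + (1 − fm).
Steady-state concentration ratio = 1 / (new CL fraction), so new CL fraction = 1 / 0.242 = 4.132.
fm × 4.3 + 1 − fm = 4.132  ⇒  fm × (4.3 − 1) = 3.132  ⇒  fm = 0.95.

0.95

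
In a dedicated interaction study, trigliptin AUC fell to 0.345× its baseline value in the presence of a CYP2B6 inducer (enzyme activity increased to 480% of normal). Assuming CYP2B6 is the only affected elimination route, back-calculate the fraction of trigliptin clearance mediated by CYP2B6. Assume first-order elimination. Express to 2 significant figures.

0.50

Write x for the fraction cleared via CYP2B6. The observed AUC change means clearance rose to 1/0.345 = 2.899 of baseline.
Only the CYP2B6 route changed, so 2.899 = x·4.8 + (1 − x), giving x = 0.50.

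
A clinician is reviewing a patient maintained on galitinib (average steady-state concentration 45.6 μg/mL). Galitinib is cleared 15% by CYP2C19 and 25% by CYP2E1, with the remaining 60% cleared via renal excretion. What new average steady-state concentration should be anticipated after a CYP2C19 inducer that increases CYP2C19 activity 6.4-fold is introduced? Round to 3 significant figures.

CYP2C19: 0.15 × 6.4 = 0.96
CYP2E1: 0.25 (unchanged)
Other: 0.6 (unchanged)
Relative clearance = 0.96 + 0.25 + 0.6 = 1.81.
Average steady-state concentration ∝ 1/CL, so new value = 45.6 / 1.81 = 25.2 μg/mL.

25.2 μg/mL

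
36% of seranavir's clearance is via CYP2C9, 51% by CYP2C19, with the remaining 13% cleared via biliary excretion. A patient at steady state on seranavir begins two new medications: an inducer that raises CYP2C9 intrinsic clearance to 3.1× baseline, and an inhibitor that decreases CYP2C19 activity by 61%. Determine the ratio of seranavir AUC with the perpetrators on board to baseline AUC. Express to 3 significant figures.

The CYP2C9 pathway (36% of clearance) is boosted to 3.1× activity: 0.36 × 3.1 = 1.116.
The CYP2C19 pathway (51% of clearance) falls to 0.39× activity: 0.51 × 0.39 = 0.1989.
The remaining 13% of clearance is unaffected.
CL_new/CL_old = 1.116 + 0.1989 + 0.13 = 1.4449.
Because AUC varies inversely with clearance, the combined effect is 1 / 1.4449 = 0.692.

0.692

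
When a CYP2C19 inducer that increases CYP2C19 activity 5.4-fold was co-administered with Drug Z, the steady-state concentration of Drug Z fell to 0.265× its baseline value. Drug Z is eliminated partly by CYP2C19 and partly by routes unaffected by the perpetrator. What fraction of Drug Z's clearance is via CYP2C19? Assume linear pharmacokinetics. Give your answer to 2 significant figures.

0.63

Call the CYP2C19 fraction fm. After the interaction, CL_new/CL_old = fm × 5.4 + (1 − fm).
Steady-state concentration ratio = 1 / (new CL fraction), so new CL fraction = 1 / 0.265 = 3.774.
fm × 5.4 + 1 − fm = 3.774  ⇒  fm × (5.4 − 1) = 2.774  ⇒  fm = 0.63.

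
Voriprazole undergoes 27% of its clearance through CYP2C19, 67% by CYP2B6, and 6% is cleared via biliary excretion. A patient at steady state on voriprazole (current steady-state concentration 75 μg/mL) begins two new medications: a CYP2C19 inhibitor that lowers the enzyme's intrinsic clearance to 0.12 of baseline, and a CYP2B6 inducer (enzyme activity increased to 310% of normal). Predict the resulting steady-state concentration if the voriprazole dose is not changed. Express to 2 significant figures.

The CYP2C19 pathway (27% of clearance) drops to 0.12× activity: 0.27 × 0.12 = 0.0324.
The CYP2B6 pathway (67% of clearance) rises to 3.1× activity: 0.67 × 3.1 = 2.077.
Non-CYP routes (6%) are unchanged.
Relative clearance = 0.0324 + 2.077 + 0.06 = 2.1694.
Dividing the baseline by the relative clearance: 75 / 2.1694 = 35 μg/mL.

35 μg/mL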